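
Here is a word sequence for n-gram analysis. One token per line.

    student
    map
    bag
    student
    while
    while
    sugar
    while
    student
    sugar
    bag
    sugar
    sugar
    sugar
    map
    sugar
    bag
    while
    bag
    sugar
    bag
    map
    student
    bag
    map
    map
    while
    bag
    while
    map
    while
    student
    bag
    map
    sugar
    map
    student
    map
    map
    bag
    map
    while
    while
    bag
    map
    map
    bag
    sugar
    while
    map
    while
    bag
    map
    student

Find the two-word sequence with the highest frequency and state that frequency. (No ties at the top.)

"bag map", 6 times

Bigram frequencies (highest first):
  bag map: 6
  while bag: 4
  map while: 4
  map bag: 3
  sugar bag: 3
  bag sugar: 3
  … (16 more, each ≤ 3)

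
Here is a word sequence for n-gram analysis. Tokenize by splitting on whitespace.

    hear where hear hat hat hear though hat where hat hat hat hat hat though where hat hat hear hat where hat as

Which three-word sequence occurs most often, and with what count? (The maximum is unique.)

Trigram frequencies (highest first):
  hat hat hat: 3
  hat hat hear: 2
  hat where hat: 2
  where hat hat: 2
  hear where hear: 1
  where hear hat: 1
  … (10 more, each ≤ 1)

"hat hat hat", 3 times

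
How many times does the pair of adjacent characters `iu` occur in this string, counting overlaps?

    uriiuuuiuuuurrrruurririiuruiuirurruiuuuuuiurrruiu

7

Sliding a length-2 window over the 49 characters (48 positions):
  position 4–5: iu
  position 8–9: iu
  position 24–25: iu
  position 28–29: iu
  position 36–37: iu
  position 42–43: iu
  position 48–49: iu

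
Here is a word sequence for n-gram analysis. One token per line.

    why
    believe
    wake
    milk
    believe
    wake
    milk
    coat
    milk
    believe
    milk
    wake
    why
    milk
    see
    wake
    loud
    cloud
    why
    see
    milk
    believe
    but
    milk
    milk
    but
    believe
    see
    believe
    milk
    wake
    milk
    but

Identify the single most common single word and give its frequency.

"milk", 10 times

Unigram frequencies (highest first):
  milk: 10
  believe: 6
  wake: 5
  why: 3
  see: 3
  but: 3
  … (3 more, each ≤ 1)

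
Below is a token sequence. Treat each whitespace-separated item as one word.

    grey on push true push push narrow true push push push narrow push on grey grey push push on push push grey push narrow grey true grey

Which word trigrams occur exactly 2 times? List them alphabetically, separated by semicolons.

Trigram counts meeting the condition (exactly 2 times):
  push push narrow: 2
  true push push: 2

push push narrow; true push push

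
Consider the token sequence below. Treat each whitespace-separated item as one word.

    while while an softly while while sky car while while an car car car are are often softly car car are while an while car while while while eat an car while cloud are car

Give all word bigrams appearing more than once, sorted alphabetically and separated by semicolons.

Bigram counts meeting the condition (more than once):
  an car: 2
  car are: 2
  car car: 3
  car while: 3
  while an: 3
  while while: 5

an car; car are; car car; car while; while an; while while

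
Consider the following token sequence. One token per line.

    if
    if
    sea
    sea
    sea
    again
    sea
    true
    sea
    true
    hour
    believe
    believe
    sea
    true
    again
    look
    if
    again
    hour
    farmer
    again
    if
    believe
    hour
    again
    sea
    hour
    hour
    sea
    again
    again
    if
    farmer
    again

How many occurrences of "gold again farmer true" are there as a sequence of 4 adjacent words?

Scanning the 32 overlapping 4-gram windows for "gold again farmer true":
  (none found)

0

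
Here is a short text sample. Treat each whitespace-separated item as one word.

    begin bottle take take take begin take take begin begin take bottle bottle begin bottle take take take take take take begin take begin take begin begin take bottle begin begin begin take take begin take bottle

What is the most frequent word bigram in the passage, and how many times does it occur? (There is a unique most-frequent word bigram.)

"take take", 9 times

Bigram frequencies (highest first):
  take take: 9
  begin take: 7
  take begin: 6
  begin begin: 4
  take bottle: 3
  begin bottle: 2
  … (3 more, each ≤ 2)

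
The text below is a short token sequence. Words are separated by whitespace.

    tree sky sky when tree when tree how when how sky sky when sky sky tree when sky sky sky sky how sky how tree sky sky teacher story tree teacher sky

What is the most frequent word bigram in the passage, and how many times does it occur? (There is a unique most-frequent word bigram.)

Bigram frequencies (highest first):
  sky sky: 7
  tree sky: 2
  sky when: 2
  when tree: 2
  tree when: 2
  how sky: 2
  … (12 more, each ≤ 2)

"sky sky", 7 times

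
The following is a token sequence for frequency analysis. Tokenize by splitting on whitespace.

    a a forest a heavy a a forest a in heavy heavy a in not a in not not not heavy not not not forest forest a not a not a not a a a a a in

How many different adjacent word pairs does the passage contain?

38 tokens → 37 bigram windows in total.
Repeated bigrams (each contributes count−1 duplicates):
  a a: 6
  a in: 4
  not a: 4
  not not: 4
  a not: 3
  forest a: 3
  a forest: 2
  heavy a: 2
  … (1 more repeated)
21 duplicate windows → 37 − 21 = 16 distinct.

16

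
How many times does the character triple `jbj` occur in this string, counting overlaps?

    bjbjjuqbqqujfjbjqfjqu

Sliding a length-3 window over the 21 characters (19 positions):
  position 2–4: jbj
  position 14–16: jbj

2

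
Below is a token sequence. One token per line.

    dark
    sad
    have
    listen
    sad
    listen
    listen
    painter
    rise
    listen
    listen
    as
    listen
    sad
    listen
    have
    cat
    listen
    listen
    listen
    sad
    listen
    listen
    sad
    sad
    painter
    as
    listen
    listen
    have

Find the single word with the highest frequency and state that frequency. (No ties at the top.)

Unigram frequencies (highest first):
  listen: 14
  sad: 6
  have: 3
  painter: 2
  as: 2
  dark: 1
  … (2 more, each ≤ 1)

"listen", 14 times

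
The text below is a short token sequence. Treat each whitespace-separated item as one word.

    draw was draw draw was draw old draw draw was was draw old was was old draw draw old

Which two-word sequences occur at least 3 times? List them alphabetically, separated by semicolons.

Bigram counts meeting the condition (at least 3 times):
  draw draw: 3
  draw old: 3
  draw was: 3
  was draw: 3

draw draw; draw old; draw was; was draw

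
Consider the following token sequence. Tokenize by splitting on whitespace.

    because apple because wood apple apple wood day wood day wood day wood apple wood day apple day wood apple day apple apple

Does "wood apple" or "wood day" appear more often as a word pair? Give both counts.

"wood apple": 3 occurrences
"wood day": 4 occurrences

"wood day" (4 vs 3)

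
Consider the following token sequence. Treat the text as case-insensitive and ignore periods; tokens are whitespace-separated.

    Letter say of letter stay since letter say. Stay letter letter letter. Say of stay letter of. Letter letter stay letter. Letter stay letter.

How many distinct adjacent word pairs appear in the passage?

24 tokens → 23 bigram windows in total.
Repeated bigrams (each contributes count−1 duplicates):
  letter letter: 4
  stay letter: 4
  letter say: 3
  letter stay: 3
  of letter: 2
  say of: 2
12 duplicate windows → 23 − 12 = 11 distinct.

11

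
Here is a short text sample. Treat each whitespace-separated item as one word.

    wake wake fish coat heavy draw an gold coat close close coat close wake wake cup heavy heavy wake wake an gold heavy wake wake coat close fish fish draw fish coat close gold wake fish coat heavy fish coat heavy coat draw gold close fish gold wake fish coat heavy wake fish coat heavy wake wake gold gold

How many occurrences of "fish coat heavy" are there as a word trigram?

5

Scanning the 57 overlapping trigram windows for "fish coat heavy":
  position 3–5: fish coat heavy
  position 36–38: fish coat heavy
  position 39–41: fish coat heavy
  position 49–51: fish coat heavy
  position 53–55: fish coat heavy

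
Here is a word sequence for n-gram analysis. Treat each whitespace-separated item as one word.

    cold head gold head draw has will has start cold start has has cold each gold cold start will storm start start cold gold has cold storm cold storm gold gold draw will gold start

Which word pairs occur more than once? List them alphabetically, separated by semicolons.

cold start; cold storm; has cold; start cold

Bigram counts meeting the condition (more than once):
  cold start: 2
  cold storm: 2
  has cold: 2
  start cold: 2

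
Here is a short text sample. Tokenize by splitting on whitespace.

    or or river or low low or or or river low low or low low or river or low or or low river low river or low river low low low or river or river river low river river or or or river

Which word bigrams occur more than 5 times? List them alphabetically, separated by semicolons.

Bigram counts meeting the condition (more than 5 times):
  or or: 6
  or river: 6

or or; or river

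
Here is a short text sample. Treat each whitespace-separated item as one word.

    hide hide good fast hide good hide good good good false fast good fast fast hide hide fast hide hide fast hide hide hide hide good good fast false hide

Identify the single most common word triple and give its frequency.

"fast hide hide", 3 times

Trigram frequencies (highest first):
  fast hide hide: 3
  hide hide good: 2
  hide good good: 2
  hide hide fast: 2
  hide fast hide: 2
  hide hide hide: 2
  … (15 more, each ≤ 1)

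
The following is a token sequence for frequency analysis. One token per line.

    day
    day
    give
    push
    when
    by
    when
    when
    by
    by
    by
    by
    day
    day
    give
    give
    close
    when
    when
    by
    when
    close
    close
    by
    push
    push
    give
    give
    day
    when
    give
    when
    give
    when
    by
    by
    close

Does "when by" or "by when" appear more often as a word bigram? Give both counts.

"when by" (4 vs 2)

"when by": 4 occurrences
"by when": 2 occurrences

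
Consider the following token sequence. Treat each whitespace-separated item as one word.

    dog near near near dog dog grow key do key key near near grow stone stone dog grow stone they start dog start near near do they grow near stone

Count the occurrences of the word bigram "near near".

4

Scanning the 29 overlapping bigram windows for "near near":
  position 2–3: near near
  position 3–4: near near
  position 12–13: near near
  position 24–25: near near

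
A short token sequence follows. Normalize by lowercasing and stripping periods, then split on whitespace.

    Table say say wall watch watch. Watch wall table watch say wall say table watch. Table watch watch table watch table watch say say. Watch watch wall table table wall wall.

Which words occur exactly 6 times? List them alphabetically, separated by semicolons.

Unigram counts meeting the condition (exactly 6 times):
  say: 6
  wall: 6

say; wall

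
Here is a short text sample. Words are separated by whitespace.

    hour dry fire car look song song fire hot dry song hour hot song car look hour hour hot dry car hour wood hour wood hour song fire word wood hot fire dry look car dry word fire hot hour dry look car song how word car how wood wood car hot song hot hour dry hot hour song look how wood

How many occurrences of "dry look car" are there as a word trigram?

2

Scanning the 60 overlapping trigram windows for "dry look car":
  position 33–35: dry look car
  position 41–43: dry look car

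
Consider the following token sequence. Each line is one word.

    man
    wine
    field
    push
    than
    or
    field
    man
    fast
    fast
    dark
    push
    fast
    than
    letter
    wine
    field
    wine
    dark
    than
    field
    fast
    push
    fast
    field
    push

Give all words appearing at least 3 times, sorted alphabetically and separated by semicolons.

fast; field; push; than; wine

Unigram counts meeting the condition (at least 3 times):
  fast: 5
  field: 5
  push: 4
  than: 3
  wine: 3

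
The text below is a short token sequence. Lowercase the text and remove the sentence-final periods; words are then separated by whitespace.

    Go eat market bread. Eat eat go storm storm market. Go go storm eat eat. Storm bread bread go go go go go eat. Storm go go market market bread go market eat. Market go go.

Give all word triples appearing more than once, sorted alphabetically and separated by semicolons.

go go go; market go go

Trigram counts meeting the condition (more than once):
  go go go: 3
  market go go: 2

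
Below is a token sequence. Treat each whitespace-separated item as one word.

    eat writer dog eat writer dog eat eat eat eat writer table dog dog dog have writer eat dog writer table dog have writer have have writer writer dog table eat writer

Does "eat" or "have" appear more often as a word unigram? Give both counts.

"eat": 8 occurrences
"have": 4 occurrences

"eat" (8 vs 4)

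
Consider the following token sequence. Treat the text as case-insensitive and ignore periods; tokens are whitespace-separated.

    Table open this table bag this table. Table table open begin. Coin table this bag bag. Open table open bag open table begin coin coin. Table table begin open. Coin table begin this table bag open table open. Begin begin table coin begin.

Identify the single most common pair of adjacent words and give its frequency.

"table open", 4 times

Bigram frequencies (highest first):
  table open: 4
  this table: 3
  table table: 3
  coin table: 3
  bag open: 3
  open table: 3
  … (18 more, each ≤ 3)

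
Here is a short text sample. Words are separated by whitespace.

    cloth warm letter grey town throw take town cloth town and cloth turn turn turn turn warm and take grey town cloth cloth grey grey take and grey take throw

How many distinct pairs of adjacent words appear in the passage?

24

30 tokens → 29 bigram windows in total.
Repeated bigrams (each contributes count−1 duplicates):
  turn turn: 3
  grey take: 2
  grey town: 2
  town cloth: 2
5 duplicate windows → 29 − 5 = 24 distinct.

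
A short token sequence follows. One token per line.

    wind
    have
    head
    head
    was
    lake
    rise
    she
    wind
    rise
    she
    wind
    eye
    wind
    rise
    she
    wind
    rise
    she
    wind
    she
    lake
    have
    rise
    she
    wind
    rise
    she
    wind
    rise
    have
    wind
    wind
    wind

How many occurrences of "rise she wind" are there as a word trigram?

Scanning the 32 overlapping trigram windows for "rise she wind":
  position 7–9: rise she wind
  position 10–12: rise she wind
  position 15–17: rise she wind
  position 18–20: rise she wind
  position 24–26: rise she wind
  position 27–29: rise she wind

6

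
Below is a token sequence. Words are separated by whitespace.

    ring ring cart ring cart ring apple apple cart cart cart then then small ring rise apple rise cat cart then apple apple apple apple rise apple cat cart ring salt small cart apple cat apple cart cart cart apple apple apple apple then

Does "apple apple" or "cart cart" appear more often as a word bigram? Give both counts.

"apple apple" (7 vs 4)

"apple apple": 7 occurrences
"cart cart": 4 occurrences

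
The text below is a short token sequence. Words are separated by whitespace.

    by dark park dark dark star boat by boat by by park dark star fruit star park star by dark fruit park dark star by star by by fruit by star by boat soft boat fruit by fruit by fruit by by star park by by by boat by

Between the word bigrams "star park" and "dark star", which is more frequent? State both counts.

"dark star" (3 vs 2)

"star park": 2 occurrences
"dark star": 3 occurrences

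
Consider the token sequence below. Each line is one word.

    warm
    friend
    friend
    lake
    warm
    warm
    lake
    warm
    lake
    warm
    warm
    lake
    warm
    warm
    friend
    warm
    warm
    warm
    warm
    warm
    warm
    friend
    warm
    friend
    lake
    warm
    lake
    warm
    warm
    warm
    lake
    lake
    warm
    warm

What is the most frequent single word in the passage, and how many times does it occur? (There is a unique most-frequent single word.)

"warm", 21 times

Unigram frequencies (highest first):
  warm: 21
  lake: 8
  friend: 5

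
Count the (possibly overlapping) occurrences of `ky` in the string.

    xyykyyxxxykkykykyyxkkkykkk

Sliding a length-2 window over the 26 characters (25 positions):
  position 4–5: ky
  position 12–13: ky
  position 14–15: ky
  position 16–17: ky
  position 22–23: ky

5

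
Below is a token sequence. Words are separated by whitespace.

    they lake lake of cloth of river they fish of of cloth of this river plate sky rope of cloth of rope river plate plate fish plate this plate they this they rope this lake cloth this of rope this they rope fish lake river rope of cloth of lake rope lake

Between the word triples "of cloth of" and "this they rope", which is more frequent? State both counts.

"of cloth of": 4 occurrences
"this they rope": 2 occurrences

"of cloth of" (4 vs 2)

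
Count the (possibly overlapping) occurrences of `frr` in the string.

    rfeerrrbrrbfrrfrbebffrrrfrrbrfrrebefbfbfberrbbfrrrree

5

Sliding a length-3 window over the 53 characters (51 positions):
  position 12–14: frr
  position 21–23: frr
  position 25–27: frr
  position 30–32: frr
  position 47–49: frr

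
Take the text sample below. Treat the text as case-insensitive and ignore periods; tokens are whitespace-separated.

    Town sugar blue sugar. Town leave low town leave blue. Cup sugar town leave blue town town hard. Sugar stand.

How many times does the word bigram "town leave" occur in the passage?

3

Scanning the 19 overlapping bigram windows for "town leave":
  position 5–6: town leave
  position 8–9: town leave
  position 13–14: town leave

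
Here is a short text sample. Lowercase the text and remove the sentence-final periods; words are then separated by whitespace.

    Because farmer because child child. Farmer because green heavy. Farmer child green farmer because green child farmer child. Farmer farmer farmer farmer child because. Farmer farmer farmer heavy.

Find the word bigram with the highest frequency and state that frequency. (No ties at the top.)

Bigram frequencies (highest first):
  farmer farmer: 5
  farmer because: 3
  child farmer: 3
  farmer child: 3
  because farmer: 2
  because green: 2
  … (9 more, each ≤ 1)

"farmer farmer", 5 times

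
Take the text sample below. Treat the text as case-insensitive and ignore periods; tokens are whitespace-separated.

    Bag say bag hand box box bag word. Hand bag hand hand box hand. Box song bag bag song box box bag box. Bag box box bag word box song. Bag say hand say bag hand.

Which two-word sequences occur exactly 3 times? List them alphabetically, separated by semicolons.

bag hand; box box; hand box

Bigram counts meeting the condition (exactly 3 times):
  bag hand: 3
  box box: 3
  hand box: 3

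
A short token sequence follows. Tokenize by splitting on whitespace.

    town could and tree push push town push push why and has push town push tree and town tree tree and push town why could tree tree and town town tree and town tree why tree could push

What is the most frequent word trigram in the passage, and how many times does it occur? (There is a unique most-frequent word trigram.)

"tree and town", 3 times

Trigram frequencies (highest first):
  tree and town: 3
  push town push: 2
  and town tree: 2
  tree tree and: 2
  town could and: 1
  could and tree: 1
  … (25 more, each ≤ 1)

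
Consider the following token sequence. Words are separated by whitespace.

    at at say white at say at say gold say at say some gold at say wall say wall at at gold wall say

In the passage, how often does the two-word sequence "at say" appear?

5

Scanning the 23 overlapping bigram windows for "at say":
  position 2–3: at say
  position 5–6: at say
  position 7–8: at say
  position 11–12: at say
  position 15–16: at say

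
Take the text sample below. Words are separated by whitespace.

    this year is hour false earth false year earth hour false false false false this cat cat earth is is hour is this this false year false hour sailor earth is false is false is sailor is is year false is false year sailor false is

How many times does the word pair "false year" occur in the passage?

Scanning the 45 overlapping bigram windows for "false year":
  position 7–8: false year
  position 25–26: false year
  position 42–43: false year

3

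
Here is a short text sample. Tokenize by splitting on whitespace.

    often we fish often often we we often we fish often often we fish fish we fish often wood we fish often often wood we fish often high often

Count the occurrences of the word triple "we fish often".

5

Scanning the 27 overlapping trigram windows for "we fish often":
  position 2–4: we fish often
  position 9–11: we fish often
  position 16–18: we fish often
  position 20–22: we fish often
  position 25–27: we fish often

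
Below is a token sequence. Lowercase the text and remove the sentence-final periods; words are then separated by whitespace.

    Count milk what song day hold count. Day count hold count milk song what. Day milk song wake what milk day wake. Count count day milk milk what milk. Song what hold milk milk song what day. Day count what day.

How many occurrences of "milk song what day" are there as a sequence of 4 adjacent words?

2

Scanning the 38 overlapping 4-gram windows for "milk song what day":
  position 12–15: milk song what day
  position 34–37: milk song what day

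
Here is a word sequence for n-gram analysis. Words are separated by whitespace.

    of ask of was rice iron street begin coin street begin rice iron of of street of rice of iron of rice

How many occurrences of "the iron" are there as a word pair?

0

Scanning the 21 overlapping bigram windows for "the iron":
  (none found)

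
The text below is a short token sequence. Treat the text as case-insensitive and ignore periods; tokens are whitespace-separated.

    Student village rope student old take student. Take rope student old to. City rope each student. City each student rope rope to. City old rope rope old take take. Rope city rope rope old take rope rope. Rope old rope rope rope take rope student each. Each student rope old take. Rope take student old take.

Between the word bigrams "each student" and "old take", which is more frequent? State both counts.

"old take" (5 vs 3)

"each student": 3 occurrences
"old take": 5 occurrences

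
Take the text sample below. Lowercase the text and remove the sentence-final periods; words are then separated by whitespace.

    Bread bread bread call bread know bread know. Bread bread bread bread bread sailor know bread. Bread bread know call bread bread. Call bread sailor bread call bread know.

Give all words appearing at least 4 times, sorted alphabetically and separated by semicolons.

Unigram counts meeting the condition (at least 4 times):
  bread: 18
  call: 4
  know: 5

bread; call; know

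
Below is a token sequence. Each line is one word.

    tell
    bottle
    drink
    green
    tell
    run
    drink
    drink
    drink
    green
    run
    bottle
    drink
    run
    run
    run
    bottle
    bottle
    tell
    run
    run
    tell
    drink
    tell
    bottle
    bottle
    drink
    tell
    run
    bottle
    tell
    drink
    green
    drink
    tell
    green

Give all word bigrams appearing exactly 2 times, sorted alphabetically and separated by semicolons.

bottle bottle; bottle tell; drink drink; tell bottle; tell drink

Bigram counts meeting the condition (exactly 2 times):
  bottle bottle: 2
  bottle tell: 2
  drink drink: 2
  tell bottle: 2
  tell drink: 2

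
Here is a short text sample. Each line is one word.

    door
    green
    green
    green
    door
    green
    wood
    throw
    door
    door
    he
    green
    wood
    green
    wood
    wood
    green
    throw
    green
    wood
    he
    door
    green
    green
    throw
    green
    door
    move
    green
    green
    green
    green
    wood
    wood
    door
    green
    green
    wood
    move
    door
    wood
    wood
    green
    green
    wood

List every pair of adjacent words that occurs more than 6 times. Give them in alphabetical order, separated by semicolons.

green green; green wood

Bigram counts meeting the condition (more than 6 times):
  green green: 8
  green wood: 7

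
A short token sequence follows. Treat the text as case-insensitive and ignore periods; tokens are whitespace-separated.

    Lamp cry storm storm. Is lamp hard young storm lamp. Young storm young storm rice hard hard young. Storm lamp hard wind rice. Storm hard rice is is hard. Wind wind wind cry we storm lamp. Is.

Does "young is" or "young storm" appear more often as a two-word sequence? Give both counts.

"young storm" (4 vs 0)

"young is": 0 occurrences
"young storm": 4 occurrences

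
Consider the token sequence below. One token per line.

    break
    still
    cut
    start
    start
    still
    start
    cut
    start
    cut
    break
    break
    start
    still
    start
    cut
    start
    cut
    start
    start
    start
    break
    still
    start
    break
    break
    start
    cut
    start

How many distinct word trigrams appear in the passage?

19

29 tokens → 27 trigram windows in total.
Repeated trigrams (each contributes count−1 duplicates):
  start cut start: 4
  break break start: 2
  cut start cut: 2
  cut start start: 2
  start still start: 2
  still start cut: 2
8 duplicate windows → 27 − 8 = 19 distinct.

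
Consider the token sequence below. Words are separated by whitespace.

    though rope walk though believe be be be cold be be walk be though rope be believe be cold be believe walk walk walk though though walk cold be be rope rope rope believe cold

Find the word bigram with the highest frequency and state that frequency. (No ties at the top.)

"be be", 4 times

Bigram frequencies (highest first):
  be be: 4
  cold be: 3
  though rope: 2
  walk though: 2
  believe be: 2
  be cold: 2
  … (16 more, each ≤ 2)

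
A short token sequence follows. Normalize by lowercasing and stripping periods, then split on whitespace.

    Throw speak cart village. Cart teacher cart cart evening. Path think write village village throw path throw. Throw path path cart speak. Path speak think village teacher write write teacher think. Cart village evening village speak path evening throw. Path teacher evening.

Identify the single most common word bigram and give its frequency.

Bigram frequencies (highest first):
  throw path: 3
  cart village: 2
  speak path: 2
  throw speak: 1
  speak cart: 1
  village cart: 1
  … (31 more, each ≤ 1)

"throw path", 3 times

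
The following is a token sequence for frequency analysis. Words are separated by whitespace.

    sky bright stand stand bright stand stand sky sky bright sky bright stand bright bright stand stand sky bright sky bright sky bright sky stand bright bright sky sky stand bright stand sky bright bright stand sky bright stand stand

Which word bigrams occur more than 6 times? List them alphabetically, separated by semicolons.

bright stand; sky bright

Bigram counts meeting the condition (more than 6 times):
  bright stand: 7
  sky bright: 8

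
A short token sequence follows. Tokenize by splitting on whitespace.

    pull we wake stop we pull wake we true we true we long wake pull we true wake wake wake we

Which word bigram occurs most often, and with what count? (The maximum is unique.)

Bigram frequencies (highest first):
  we true: 3
  pull we: 2
  wake we: 2
  true we: 2
  wake wake: 2
  we wake: 1
  … (8 more, each ≤ 1)

"we true", 3 times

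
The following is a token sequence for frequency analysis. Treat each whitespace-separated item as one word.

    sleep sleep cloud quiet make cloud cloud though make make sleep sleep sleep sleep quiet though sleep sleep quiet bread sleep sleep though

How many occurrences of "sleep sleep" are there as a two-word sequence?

Scanning the 22 overlapping bigram windows for "sleep sleep":
  position 1–2: sleep sleep
  position 11–12: sleep sleep
  position 12–13: sleep sleep
  position 13–14: sleep sleep
  position 17–18: sleep sleep
  position 21–22: sleep sleep

6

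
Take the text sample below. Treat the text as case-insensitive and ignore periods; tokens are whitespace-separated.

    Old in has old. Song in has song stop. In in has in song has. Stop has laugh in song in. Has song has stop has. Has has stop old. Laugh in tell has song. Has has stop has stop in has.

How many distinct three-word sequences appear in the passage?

42 tokens → 40 trigram windows in total.
Repeated trigrams (each contributes count−1 duplicates):
  has stop has: 3
  has has stop: 2
  has song has: 2
  in has song: 2
  song has stop: 2
  song in has: 2
7 duplicate windows → 40 − 7 = 33 distinct.

33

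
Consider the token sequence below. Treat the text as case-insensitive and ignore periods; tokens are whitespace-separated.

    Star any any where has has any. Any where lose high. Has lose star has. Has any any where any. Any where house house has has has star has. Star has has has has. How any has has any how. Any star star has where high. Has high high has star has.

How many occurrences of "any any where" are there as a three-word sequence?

4

Scanning the 50 overlapping trigram windows for "any any where":
  position 2–4: any any where
  position 7–9: any any where
  position 17–19: any any where
  position 20–22: any any where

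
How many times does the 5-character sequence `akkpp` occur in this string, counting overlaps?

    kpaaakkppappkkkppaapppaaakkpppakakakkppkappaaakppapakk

3

Sliding a length-5 window over the 54 characters (50 positions):
  position 5–9: akkpp
  position 25–29: akkpp
  position 35–39: akkpp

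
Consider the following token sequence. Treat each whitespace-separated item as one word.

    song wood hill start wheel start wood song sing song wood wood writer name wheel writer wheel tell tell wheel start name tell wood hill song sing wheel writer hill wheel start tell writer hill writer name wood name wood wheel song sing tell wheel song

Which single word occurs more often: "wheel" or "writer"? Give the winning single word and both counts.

"wheel" (8 vs 5)

"wheel": 8 occurrences
"writer": 5 occurrences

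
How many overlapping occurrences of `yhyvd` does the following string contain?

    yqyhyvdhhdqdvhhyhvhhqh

Sliding a length-5 window over the 22 characters (18 positions):
  position 3–7: yhyvd

1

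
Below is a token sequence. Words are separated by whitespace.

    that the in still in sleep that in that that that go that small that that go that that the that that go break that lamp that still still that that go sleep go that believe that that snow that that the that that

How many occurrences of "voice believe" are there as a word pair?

Scanning the 43 overlapping bigram windows for "voice believe":
  (none found)

0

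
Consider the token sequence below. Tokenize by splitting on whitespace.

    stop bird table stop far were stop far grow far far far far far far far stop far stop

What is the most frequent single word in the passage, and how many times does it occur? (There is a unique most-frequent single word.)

"far", 10 times

Unigram frequencies (highest first):
  far: 10
  stop: 5
  bird: 1
  table: 1
  were: 1
  grow: 1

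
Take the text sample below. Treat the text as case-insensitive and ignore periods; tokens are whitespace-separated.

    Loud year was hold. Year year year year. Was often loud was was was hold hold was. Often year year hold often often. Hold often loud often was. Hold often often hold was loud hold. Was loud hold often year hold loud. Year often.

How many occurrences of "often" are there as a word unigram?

10

Scanning the 44 tokens for "often":
  position 10: often
  position 18: often
  position 22: often
  position 23: often
  position 25: often
  position 27: often
  position 30: often
  position 31: often
  position 39: often
  position 44: often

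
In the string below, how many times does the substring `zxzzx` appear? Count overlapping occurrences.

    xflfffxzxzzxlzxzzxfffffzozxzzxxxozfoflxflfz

3

Sliding a length-5 window over the 43 characters (39 positions):
  position 8–12: zxzzx
  position 14–18: zxzzx
  position 26–30: zxzzx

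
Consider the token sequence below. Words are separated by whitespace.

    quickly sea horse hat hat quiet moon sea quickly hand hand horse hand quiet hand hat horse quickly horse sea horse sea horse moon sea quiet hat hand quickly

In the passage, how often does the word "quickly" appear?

4

Scanning the 29 tokens for "quickly":
  position 1: quickly
  position 9: quickly
  position 18: quickly
  position 29: quickly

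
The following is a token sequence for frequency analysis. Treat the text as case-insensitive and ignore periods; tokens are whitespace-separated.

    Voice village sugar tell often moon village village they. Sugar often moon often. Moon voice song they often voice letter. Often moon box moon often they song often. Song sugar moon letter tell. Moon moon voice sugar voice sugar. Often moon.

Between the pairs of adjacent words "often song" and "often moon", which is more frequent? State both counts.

"often song": 1 occurrence
"often moon": 5 occurrences

"often moon" (5 vs 1)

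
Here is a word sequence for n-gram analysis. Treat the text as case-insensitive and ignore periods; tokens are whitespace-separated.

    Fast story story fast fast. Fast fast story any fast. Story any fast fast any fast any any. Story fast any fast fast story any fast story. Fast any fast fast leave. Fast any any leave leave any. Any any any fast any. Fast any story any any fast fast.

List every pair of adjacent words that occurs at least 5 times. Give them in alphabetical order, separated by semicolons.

any any; any fast; fast any; fast fast; fast story

Bigram counts meeting the condition (at least 5 times):
  any any: 6
  any fast: 9
  fast any: 7
  fast fast: 7
  fast story: 5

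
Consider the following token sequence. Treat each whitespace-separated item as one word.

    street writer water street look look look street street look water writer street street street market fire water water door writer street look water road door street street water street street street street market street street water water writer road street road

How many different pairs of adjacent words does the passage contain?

42 tokens → 41 bigram windows in total.
Repeated bigrams (each contributes count−1 duplicates):
  street street: 8
  street look: 3
  look look: 2
  look water: 2
  street market: 2
  street water: 2
  water street: 2
  water water: 2
  … (2 more repeated)
17 duplicate windows → 41 − 17 = 24 distinct.

24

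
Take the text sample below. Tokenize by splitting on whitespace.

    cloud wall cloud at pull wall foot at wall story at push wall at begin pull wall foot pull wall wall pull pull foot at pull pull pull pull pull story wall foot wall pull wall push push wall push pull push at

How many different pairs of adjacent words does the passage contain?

28

43 tokens → 42 bigram windows in total.
Repeated bigrams (each contributes count−1 duplicates):
  pull pull: 5
  pull wall: 4
  wall foot: 3
  at pull: 2
  foot at: 2
  push wall: 2
  wall pull: 2
  wall push: 2
14 duplicate windows → 42 − 14 = 28 distinct.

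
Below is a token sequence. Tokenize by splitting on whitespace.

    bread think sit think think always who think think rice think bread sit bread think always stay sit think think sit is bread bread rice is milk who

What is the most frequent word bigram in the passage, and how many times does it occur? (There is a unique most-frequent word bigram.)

"think think", 3 times

Bigram frequencies (highest first):
  think think: 3
  bread think: 2
  think sit: 2
  sit think: 2
  think always: 2
  always who: 1
  … (15 more, each ≤ 1)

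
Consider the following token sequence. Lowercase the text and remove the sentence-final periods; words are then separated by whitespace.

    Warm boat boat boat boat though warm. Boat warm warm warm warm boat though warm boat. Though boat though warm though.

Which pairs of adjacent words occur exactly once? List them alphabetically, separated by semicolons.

boat warm; though boat; warm though

Bigram counts meeting the condition (exactly once):
  boat warm: 1
  though boat: 1
  warm though: 1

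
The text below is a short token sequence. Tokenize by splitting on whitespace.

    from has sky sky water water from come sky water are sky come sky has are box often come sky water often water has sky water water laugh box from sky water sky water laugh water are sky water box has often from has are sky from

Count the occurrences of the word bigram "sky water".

Scanning the 46 overlapping bigram windows for "sky water":
  position 4–5: sky water
  position 9–10: sky water
  position 20–21: sky water
  position 25–26: sky water
  position 31–32: sky water
  position 33–34: sky water
  position 38–39: sky water

7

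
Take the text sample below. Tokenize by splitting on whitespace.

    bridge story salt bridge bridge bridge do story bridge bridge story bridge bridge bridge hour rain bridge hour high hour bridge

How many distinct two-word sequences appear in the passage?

13

21 tokens → 20 bigram windows in total.
Repeated bigrams (each contributes count−1 duplicates):
  bridge bridge: 5
  bridge hour: 2
  bridge story: 2
  story bridge: 2
7 duplicate windows → 20 − 7 = 13 distinct.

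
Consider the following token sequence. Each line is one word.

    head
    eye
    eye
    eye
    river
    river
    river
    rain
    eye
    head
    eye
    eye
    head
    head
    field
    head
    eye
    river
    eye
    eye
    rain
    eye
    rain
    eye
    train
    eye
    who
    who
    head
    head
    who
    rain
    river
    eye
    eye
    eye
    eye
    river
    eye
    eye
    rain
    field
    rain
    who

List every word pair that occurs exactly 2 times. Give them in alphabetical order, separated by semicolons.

eye head; head head; river river

Bigram counts meeting the condition (exactly 2 times):
  eye head: 2
  head head: 2
  river river: 2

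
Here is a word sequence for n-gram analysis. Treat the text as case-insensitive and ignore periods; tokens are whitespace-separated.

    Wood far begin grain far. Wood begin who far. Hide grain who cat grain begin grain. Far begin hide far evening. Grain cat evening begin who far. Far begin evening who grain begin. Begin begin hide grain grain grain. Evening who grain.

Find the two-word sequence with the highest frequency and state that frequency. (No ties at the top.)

"far begin", 3 times

Bigram frequencies (highest first):
  far begin: 3
  begin grain: 2
  grain far: 2
  begin who: 2
  who far: 2
  hide grain: 2
  … (22 more, each ≤ 2)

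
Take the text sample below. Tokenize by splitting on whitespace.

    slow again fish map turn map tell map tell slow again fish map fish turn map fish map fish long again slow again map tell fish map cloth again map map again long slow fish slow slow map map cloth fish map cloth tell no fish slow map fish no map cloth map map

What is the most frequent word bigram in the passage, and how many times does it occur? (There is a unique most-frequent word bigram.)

Bigram frequencies (highest first):
  fish map: 5
  map fish: 4
  map cloth: 4
  slow again: 3
  map tell: 3
  map map: 3
  … (26 more, each ≤ 2)

"fish map", 5 times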